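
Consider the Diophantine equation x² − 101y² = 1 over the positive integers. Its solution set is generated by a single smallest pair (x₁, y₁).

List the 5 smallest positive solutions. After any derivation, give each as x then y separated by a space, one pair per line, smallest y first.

201 20
80801 8040
32481801 3232060
13057603201 1299280080
5249124005001 522307360100

√101 = [10; 20, …], period ℓ=1 (odd) → k=1
i=0: a=10 ⇒ p=10, q=1
i=1: a=20 ⇒ p=201, q=20
(x₁, y₁) = (201, 20);  201² − 101·20² = 1 ✓
(201+20√101)^2 = 80801 + 8040√101
(201+20√101)^3 = 32481801 + 3232060√101
(201+20√101)^4 = 13057603201 + 1299280080√101
(201+20√101)^5 = 5249124005001 + 522307360100√101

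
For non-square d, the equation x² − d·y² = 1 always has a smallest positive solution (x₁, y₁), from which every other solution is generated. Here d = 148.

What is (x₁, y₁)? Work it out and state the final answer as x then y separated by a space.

73 6

[12; 6,24] for √148; ℓ=2 ⇒ convergent index 1
i=0: a=12 ⇒ p=12, q=1
i=1: a=6 ⇒ p=73, q=6
→ (73, 6).  Check: 73²=5329, 148·6²=5328, difference 1.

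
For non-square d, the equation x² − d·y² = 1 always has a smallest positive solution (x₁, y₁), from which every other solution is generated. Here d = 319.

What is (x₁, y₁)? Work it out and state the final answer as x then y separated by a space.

[17; 1,6,5,1,4,…,6,1,34] for √319; ℓ=14 ⇒ convergent index 13
step 0: (17, 1)  from 17·(1,0) + (0,1)
step 1: (18, 1)  from 1·(17,1) + (1,0)
…
step 3: (643, 36)  from 5·(125,7) + (18,1)
step 4: (768, 43)  from 1·(643,36) + (125,7)
…
step 6: (11913, 667)  from 3·(3715,208) + (768,43)
step 7: (15628, 875)  from 1·(11913,667) + (3715,208)
…
step 9: (250816, 14043)  from 4·(58797,3292) + (15628,875)
step 10: (309613, 17335)  from 1·(250816,14043) + (58797,3292)
…
step 12: (11102899, 621643)  from 6·(1798881,100718) + (309613,17335)
step 13: (12901780, 722361)  from 1·(11102899,621643) + (1798881,100718)
(x₁, y₁) = (12901780, 722361);  12901780² − 319·722361² = 1 ✓

12901780 722361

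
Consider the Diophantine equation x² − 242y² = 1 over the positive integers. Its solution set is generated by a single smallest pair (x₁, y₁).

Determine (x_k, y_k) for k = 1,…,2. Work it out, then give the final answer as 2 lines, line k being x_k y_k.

19601 1260
768398401 49394520

√242 → a₀=15, period (1,1,3,1,14,1,3,1,1,30); ℓ=10 even so k=9
k=0  a_k=15  p_k/q_k = 15/1
k=1  a_k=1  p_k/q_k = 16/1
…
k=3  a_k=3  p_k/q_k = 109/7
k=4  a_k=1  p_k/q_k = 140/9
…
k=6  a_k=1  p_k/q_k = 2209/142
k=7  a_k=3  p_k/q_k = 8696/559
k=8  a_k=1  p_k/q_k = 10905/701
k=9  a_k=1  p_k/q_k = 19601/1260
fundamental: x₁=19601, y₁=1260  (since 384199201 − 242·1587600 = 1)
(x_2, y_2) = (19601·19601 + 242·1260·1260, 19601·1260 + 1260·19601) = (768398401, 49394520)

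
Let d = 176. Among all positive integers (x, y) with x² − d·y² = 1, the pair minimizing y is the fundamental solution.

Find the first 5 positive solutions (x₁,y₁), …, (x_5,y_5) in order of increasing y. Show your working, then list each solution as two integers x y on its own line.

√176 → a₀=13, period (3,1,3,26); ℓ=4 even so k=3
k=0  a_k=13  p_k/q_k = 13/1
…
k=2  a_k=1  p_k/q_k = 53/4
k=3  a_k=3  p_k/q_k = 199/15
fundamental: x₁=199, y₁=15  (since 39601 − 176·225 = 1)
(x_2, y_2) = (199·199 + 176·15·15, 199·15 + 15·199) = (79201, 5970)
(x_3, y_3) = (199·79201 + 176·15·5970, 199·5970 + 15·79201) = (31521799, 2376045)
(x_4, y_4) = (199·31521799 + 176·15·2376045, 199·2376045 + 15·31521799) = (12545596801, 945659940)
(x_5, y_5) = (199·12545596801 + 176·15·945659940, 199·945659940 + 15·12545596801) = (4993116004999, 376370280075)

199 15
79201 5970
31521799 2376045
12545596801 945659940
4993116004999 376370280075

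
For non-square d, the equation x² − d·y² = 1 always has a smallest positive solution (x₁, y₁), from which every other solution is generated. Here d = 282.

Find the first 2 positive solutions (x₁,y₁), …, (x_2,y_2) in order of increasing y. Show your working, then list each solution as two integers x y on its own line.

2351 140
11054401 658280

√282 = [16; 1,3,1,4,1,3,1,32, …], period ℓ=8 (even) → k=7
a_0=16:  p_0=16·1+0=16,  q_0=16·0+1=1
a_1=1:  p_1=1·16+1=17,  q_1=1·1+0=1
a_2=3:  p_2=3·17+16=67,  q_2=3·1+1=4
a_3=1:  p_3=1·67+17=84,  q_3=1·4+1=5
…
a_5=1:  p_5=1·403+84=487,  q_5=1·24+5=29
a_6=3:  p_6=3·487+403=1864,  q_6=3·29+24=111
a_7=1:  p_7=1·1864+487=2351,  q_7=1·111+29=140
fundamental: x₁=2351, y₁=140  (since 5527201 − 282·19600 = 1)
k=2:  x_2 = 2351·2351+282·140·140 = 11054401,  y_2 = 2351·140+140·2351 = 658280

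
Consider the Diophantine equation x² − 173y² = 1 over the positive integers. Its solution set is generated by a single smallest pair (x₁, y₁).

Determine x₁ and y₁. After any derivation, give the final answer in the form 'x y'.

2499849 190060

√173 = [13; 6,1,1,6,26, …], period ℓ=5 (odd) → k=9
step 0: (13, 1)  from 13·(1,0) + (0,1)
step 1: (79, 6)  from 6·(13,1) + (1,0)
…
step 3: (171, 13)  from 1·(92,7) + (79,6)
…
step 7: (205791, 15646)  from 1·(176552,13423) + (29239,2223)
step 8: (382343, 29069)  from 1·(205791,15646) + (176552,13423)
step 9: (2499849, 190060)  from 6·(382343,29069) + (205791,15646)
(x₁, y₁) = (2499849, 190060);  2499849² − 173·190060² = 1 ✓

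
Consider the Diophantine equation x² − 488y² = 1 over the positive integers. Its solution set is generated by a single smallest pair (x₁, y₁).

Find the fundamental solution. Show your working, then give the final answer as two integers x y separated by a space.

243 11

d=488: √d = [22; 11,44] (ℓ=2, even), read p_1/q_1
a_0=22:  p_0=22·1+0=22,  q_0=22·0+1=1
a_1=11:  p_1=11·22+1=243,  q_1=11·1+0=11
→ (243, 11).  Check: 243²=59049, 488·11²=59048, difference 1.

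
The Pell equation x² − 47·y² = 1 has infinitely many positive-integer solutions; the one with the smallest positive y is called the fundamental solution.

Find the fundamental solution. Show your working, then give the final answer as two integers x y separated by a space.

[6; 1,5,1,12] for √47; ℓ=4 ⇒ convergent index 3
k=0  a_k=6  p_k/q_k = 6/1
k=1  a_k=1  p_k/q_k = 7/1
k=2  a_k=5  p_k/q_k = 41/6
k=3  a_k=1  p_k/q_k = 48/7
fundamental: x₁=48, y₁=7  (since 2304 − 47·49 = 1)

48 7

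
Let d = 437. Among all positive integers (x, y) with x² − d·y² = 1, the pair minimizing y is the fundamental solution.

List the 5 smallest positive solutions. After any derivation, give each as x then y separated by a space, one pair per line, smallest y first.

4599 220
42301601 2023560
389090121399 18612704660
3578850894326401 171199655439120
32918270136924114999 1574694412116321100

[20; 1,9,2,9,1,40] for √437; ℓ=6 ⇒ convergent index 5
i=0: a=20 ⇒ p=20, q=1
i=1: a=1 ⇒ p=21, q=1
i=2: a=9 ⇒ p=209, q=10
…
i=4: a=9 ⇒ p=4160, q=199
i=5: a=1 ⇒ p=4599, q=220
(x₁, y₁) = (4599, 220);  4599² − 437·220² = 1 ✓
(x_2, y_2) = (4599·4599 + 437·220·220, 4599·220 + 220·4599) = (42301601, 2023560)
(x_3, y_3) = (4599·42301601 + 437·220·2023560, 4599·2023560 + 220·42301601) = (389090121399, 18612704660)
(x_4, y_4) = (4599·389090121399 + 437·220·18612704660, 4599·18612704660 + 220·389090121399) = (3578850894326401, 171199655439120)
(x_5, y_5) = (4599·3578850894326401 + 437·220·171199655439120, 4599·171199655439120 + 220·3578850894326401) = (32918270136924114999, 1574694412116321100)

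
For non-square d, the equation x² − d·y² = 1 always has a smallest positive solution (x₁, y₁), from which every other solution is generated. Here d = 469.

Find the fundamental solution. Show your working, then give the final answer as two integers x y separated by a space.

√469 → a₀=21, period (1,1,1,10,6,10,1,1,1,42); ℓ=10 even so k=9
i=0: a=21 ⇒ p=21, q=1
i=1: a=1 ⇒ p=22, q=1
i=2: a=1 ⇒ p=43, q=2
i=3: a=1 ⇒ p=65, q=3
i=4: a=10 ⇒ p=693, q=32
i=5: a=6 ⇒ p=4223, q=195
i=6: a=10 ⇒ p=42923, q=1982
i=7: a=1 ⇒ p=47146, q=2177
i=8: a=1 ⇒ p=90069, q=4159
i=9: a=1 ⇒ p=137215, q=6336
fundamental: x₁=137215, y₁=6336  (since 18827956225 − 469·40144896 = 1)

137215 6336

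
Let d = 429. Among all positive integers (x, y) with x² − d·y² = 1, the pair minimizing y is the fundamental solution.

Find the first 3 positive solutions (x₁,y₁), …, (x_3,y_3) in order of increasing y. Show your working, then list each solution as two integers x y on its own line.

d=429: √d = [20; 1,2,2,9,1,12,1,9,2,2,1,40] (ℓ=12, even), read p_11/q_11
k=0  a_k=20  p_k/q_k = 20/1
k=1  a_k=1  p_k/q_k = 21/1
k=2  a_k=2  p_k/q_k = 62/3
…
k=5  a_k=1  p_k/q_k = 1512/73
k=6  a_k=12  p_k/q_k = 19511/942
…
k=8  a_k=9  p_k/q_k = 208718/10077
k=9  a_k=2  p_k/q_k = 438459/21169
k=10  a_k=2  p_k/q_k = 1085636/52415
k=11  a_k=1  p_k/q_k = 1524095/73584
→ (1524095, 73584).  Check: 1524095²=2322865569025, 429·73584²=2322865569024, difference 1.
(x_2, y_2) = (1524095·1524095 + 429·73584·73584, 1524095·73584 + 73584·1524095) = (4645731138049, 224298012960)
(x_3, y_3) = (1524095·4645731138049 + 429·73584·224298012960, 1524095·224298012960 + 73584·4645731138049) = (14161071197688057215, 683702960124468816)

1524095 73584
4645731138049 224298012960
14161071197688057215 683702960124468816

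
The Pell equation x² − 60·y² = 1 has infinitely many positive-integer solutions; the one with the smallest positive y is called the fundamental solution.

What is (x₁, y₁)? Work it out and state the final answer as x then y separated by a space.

√60 → a₀=7, period (1,2,1,14); ℓ=4 even so k=3
k=0  a_k=7  p_k/q_k = 7/1
k=1  a_k=1  p_k/q_k = 8/1
k=2  a_k=2  p_k/q_k = 23/3
k=3  a_k=1  p_k/q_k = 31/4
fundamental: x₁=31, y₁=4  (since 961 − 60·16 = 1)

31 4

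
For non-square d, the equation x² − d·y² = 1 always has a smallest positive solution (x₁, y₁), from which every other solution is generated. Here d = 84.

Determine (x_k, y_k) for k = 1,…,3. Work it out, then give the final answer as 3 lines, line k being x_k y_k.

55 6
6049 660
665335 72594

[9; 6,18] for √84; ℓ=2 ⇒ convergent index 1
step 0: (9, 1)  from 9·(1,0) + (0,1)
step 1: (55, 6)  from 6·(9,1) + (1,0)
→ (55, 6).  Check: 55²=3025, 84·6²=3024, difference 1.
(x_2, y_2) = (55·55 + 84·6·6, 55·6 + 6·55) = (6049, 660)
(x_3, y_3) = (55·6049 + 84·6·660, 55·660 + 6·6049) = (665335, 72594)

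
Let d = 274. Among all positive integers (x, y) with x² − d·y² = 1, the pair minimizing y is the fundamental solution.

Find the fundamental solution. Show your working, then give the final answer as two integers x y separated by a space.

3959299 239190

√274 → a₀=16, period (1,1,4,4,1,1,32); ℓ=7 odd so k=13
step 0: (16, 1)  from 16·(1,0) + (0,1)
step 1: (17, 1)  from 1·(16,1) + (1,0)
…
step 3: (149, 9)  from 4·(33,2) + (17,1)
step 4: (629, 38)  from 4·(149,9) + (33,2)
step 5: (778, 47)  from 1·(629,38) + (149,9)
…
step 8: (47209, 2852)  from 1·(45802,2767) + (1407,85)
…
step 10: (419253, 25328)  from 4·(93011,5619) + (47209,2852)
step 11: (1770023, 106931)  from 4·(419253,25328) + (93011,5619)
step 12: (2189276, 132259)  from 1·(1770023,106931) + (419253,25328)
step 13: (3959299, 239190)  from 1·(2189276,132259) + (1770023,106931)
(x₁, y₁) = (3959299, 239190);  3959299² − 274·239190² = 1 ✓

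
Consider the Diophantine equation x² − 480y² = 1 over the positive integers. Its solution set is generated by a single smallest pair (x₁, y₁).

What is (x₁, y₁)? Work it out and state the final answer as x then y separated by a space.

d=480: √d = [21; 1,9,1,42] (ℓ=4, even), read p_3/q_3
i=0: a=21 ⇒ p=21, q=1
i=1: a=1 ⇒ p=22, q=1
i=2: a=9 ⇒ p=219, q=10
i=3: a=1 ⇒ p=241, q=11
→ (241, 11).  Check: 241²=58081, 480·11²=58080, difference 1.

241 11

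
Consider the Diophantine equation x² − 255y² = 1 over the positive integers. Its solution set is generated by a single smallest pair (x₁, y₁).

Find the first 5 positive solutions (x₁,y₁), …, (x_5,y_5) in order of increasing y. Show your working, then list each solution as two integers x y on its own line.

d=255: √d = [15; 1,30] (ℓ=2, even), read p_1/q_1
step 0: (15, 1)  from 15·(1,0) + (0,1)
step 1: (16, 1)  from 1·(15,1) + (1,0)
(x₁, y₁) = (16, 1);  16² − 255·1² = 1 ✓
(x_2, y_2) = (16·16 + 255·1·1, 16·1 + 1·16) = (511, 32)
(x_3, y_3) = (16·511 + 255·1·32, 16·32 + 1·511) = (16336, 1023)
(x_4, y_4) = (16·16336 + 255·1·1023, 16·1023 + 1·16336) = (522241, 32704)
(x_5, y_5) = (16·522241 + 255·1·32704, 16·32704 + 1·522241) = (16695376, 1045505)

16 1
511 32
16336 1023
522241 32704
16695376 1045505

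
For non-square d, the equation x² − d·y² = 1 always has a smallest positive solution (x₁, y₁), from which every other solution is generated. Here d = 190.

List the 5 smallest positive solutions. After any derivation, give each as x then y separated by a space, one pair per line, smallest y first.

[13; 1,3,1,1,1,…,3,1,26] for √190; ℓ=14 ⇒ convergent index 13
a_0=13:  p_0=13·1+0=13,  q_0=13·0+1=1
a_1=1:  p_1=1·13+1=14,  q_1=1·1+0=1
…
a_4=1:  p_4=1·69+55=124,  q_4=1·5+4=9
…
a_6=2:  p_6=2·193+124=510,  q_6=2·14+9=37
a_7=2:  p_7=2·510+193=1213,  q_7=2·37+14=88
…
a_9=1:  p_9=1·2936+1213=4149,  q_9=1·213+88=301
a_10=1:  p_10=1·4149+2936=7085,  q_10=1·301+213=514
…
a_12=3:  p_12=3·11234+7085=40787,  q_12=3·815+514=2959
a_13=1:  p_13=1·40787+11234=52021,  q_13=1·2959+815=3774
(x₁, y₁) = (52021, 3774);  52021² − 190·3774² = 1 ✓
k=2:  x_2 = 52021·52021+190·3774·3774 = 5412368881,  y_2 = 52021·3774+3774·52021 = 392654508
k=3:  x_3 = 52021·5412368881+190·3774·392654508 = 563113683064981,  y_3 = 52021·392654508+3774·5412368881 = 40852560317562
k=4:  x_4 = 52021·563113683064981+190·3774·40852560317562 = 58587473808034384321,  y_4 = 52021·40852560317562+3774·563113683064981 = 4250382080167131096
k=5:  x_5 = 52021·58587473808034384321+190·3774·4250382080167131096 = 6095557949372399730460501,  y_5 = 52021·4250382080167131096+3774·58587473808034384321 = 442218252343896093172470

52021 3774
5412368881 392654508
563113683064981 40852560317562
58587473808034384321 4250382080167131096
6095557949372399730460501 442218252343896093172470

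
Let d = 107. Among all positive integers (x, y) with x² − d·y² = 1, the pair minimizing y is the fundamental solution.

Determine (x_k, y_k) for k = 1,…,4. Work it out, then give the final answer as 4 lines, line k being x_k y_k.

√107 = [10; 2,1,9,1,2,20, …], period ℓ=6 (even) → k=5
step 0: (10, 1)  from 10·(1,0) + (0,1)
step 1: (21, 2)  from 2·(10,1) + (1,0)
…
step 3: (300, 29)  from 9·(31,3) + (21,2)
step 4: (331, 32)  from 1·(300,29) + (31,3)
step 5: (962, 93)  from 2·(331,32) + (300,29)
fundamental: x₁=962, y₁=93  (since 925444 − 107·8649 = 1)
(x_2, y_2) = (962·962 + 107·93·93, 962·93 + 93·962) = (1850887, 178932)
(x_3, y_3) = (962·1850887 + 107·93·178932, 962·178932 + 93·1850887) = (3561105626, 344265075)
(x_4, y_4) = (962·3561105626 + 107·93·344265075, 962·344265075 + 93·3561105626) = (6851565373537, 662365825368)

962 93
1850887 178932
3561105626 344265075
6851565373537 662365825368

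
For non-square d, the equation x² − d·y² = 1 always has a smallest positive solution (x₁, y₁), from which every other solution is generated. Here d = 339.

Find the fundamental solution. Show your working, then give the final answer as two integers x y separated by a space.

d=339: √d = [18; 2,2,2,1,17,1,2,2,2,36] (ℓ=10, even), read p_9/q_9
k=0  a_k=18  p_k/q_k = 18/1
k=1  a_k=2  p_k/q_k = 37/2
k=2  a_k=2  p_k/q_k = 92/5
k=3  a_k=2  p_k/q_k = 221/12
…
k=5  a_k=17  p_k/q_k = 5542/301
k=6  a_k=1  p_k/q_k = 5855/318
k=7  a_k=2  p_k/q_k = 17252/937
k=8  a_k=2  p_k/q_k = 40359/2192
k=9  a_k=2  p_k/q_k = 97970/5321
(x₁, y₁) = (97970, 5321);  97970² − 339·5321² = 1 ✓

97970 5321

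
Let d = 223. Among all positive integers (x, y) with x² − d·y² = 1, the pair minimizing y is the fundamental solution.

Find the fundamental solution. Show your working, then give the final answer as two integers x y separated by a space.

d=223: √d = [14; 1,13,1,28] (ℓ=4, even), read p_3/q_3
k=0  a_k=14  p_k/q_k = 14/1
…
k=2  a_k=13  p_k/q_k = 209/14
k=3  a_k=1  p_k/q_k = 224/15
fundamental: x₁=224, y₁=15  (since 50176 − 223·225 = 1)

224 15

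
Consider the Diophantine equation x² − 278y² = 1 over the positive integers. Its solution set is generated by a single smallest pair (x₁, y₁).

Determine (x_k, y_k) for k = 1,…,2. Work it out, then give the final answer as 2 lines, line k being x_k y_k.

2501 150
12510001 750300

d=278: √d = [16; 1,2,16,2,1,32] (ℓ=6, even), read p_5/q_5
a_0=16:  p_0=16·1+0=16,  q_0=16·0+1=1
a_1=1:  p_1=1·16+1=17,  q_1=1·1+0=1
a_2=2:  p_2=2·17+16=50,  q_2=2·1+1=3
…
a_4=2:  p_4=2·817+50=1684,  q_4=2·49+3=101
a_5=1:  p_5=1·1684+817=2501,  q_5=1·101+49=150
fundamental: x₁=2501, y₁=150  (since 6255001 − 278·22500 = 1)
(2501+150√278)^2 = 12510001 + 750300√278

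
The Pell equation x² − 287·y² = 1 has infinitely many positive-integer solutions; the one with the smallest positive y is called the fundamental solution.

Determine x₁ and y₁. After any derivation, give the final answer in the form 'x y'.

√287 = [16; 1,15,1,32, …], period ℓ=4 (even) → k=3
k=0  a_k=16  p_k/q_k = 16/1
k=1  a_k=1  p_k/q_k = 17/1
k=2  a_k=15  p_k/q_k = 271/16
k=3  a_k=1  p_k/q_k = 288/17
(x₁, y₁) = (288, 17);  288² − 287·17² = 1 ✓

288 17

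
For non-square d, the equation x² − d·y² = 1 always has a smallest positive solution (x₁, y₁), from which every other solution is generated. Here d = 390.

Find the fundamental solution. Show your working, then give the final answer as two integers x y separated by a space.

d=390: √d = [19; 1,2,1,38] (ℓ=4, even), read p_3/q_3
a_0=19:  p_0=19·1+0=19,  q_0=19·0+1=1
…
a_2=2:  p_2=2·20+19=59,  q_2=2·1+1=3
a_3=1:  p_3=1·59+20=79,  q_3=1·3+1=4
fundamental: x₁=79, y₁=4  (since 6241 − 390·16 = 1)

79 4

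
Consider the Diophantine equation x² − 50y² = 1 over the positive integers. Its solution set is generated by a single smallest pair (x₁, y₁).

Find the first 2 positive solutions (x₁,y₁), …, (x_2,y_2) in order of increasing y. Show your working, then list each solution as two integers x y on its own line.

99 14
19601 2772

√50 = [7; 14, …], period ℓ=1 (odd) → k=1
step 0: (7, 1)  from 7·(1,0) + (0,1)
step 1: (99, 14)  from 14·(7,1) + (1,0)
(x₁, y₁) = (99, 14);  99² − 50·14² = 1 ✓
n=2: (99,14)∘(99,14) = (99·99+50·14·14, 99·14+14·99) = (19601,2772)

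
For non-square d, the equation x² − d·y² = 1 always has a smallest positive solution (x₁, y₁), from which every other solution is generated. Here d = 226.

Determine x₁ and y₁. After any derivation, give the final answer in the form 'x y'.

451 30

√226 = [15; 30, …], period ℓ=1 (odd) → k=1
i=0: a=15 ⇒ p=15, q=1
i=1: a=30 ⇒ p=451, q=30
fundamental: x₁=451, y₁=30  (since 203401 − 226·900 = 1)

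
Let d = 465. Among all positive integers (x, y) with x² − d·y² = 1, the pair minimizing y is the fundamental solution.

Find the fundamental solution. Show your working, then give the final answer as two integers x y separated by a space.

15871 736

√465 = [21; 1,1,3,2,2,2,3,1,1,42, …], period ℓ=10 (even) → k=9
step 0: (21, 1)  from 21·(1,0) + (0,1)
…
step 2: (43, 2)  from 1·(22,1) + (21,1)
step 3: (151, 7)  from 3·(43,2) + (22,1)
…
step 5: (841, 39)  from 2·(345,16) + (151,7)
…
step 7: (6922, 321)  from 3·(2027,94) + (841,39)
step 8: (8949, 415)  from 1·(6922,321) + (2027,94)
step 9: (15871, 736)  from 1·(8949,415) + (6922,321)
(x₁, y₁) = (15871, 736);  15871² − 465·736² = 1 ✓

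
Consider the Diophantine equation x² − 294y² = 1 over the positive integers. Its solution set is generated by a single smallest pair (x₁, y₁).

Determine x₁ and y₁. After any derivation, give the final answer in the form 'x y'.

[17; 6,1,4,1,6,34] for √294; ℓ=6 ⇒ convergent index 5
i=0: a=17 ⇒ p=17, q=1
i=1: a=6 ⇒ p=103, q=6
i=2: a=1 ⇒ p=120, q=7
…
i=4: a=1 ⇒ p=703, q=41
i=5: a=6 ⇒ p=4801, q=280
fundamental: x₁=4801, y₁=280  (since 23049601 − 294·78400 = 1)

4801 280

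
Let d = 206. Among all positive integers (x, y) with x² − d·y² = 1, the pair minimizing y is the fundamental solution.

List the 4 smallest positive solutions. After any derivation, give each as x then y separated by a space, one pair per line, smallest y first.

[14; 2,1,5,14,5,1,2,28] for √206; ℓ=8 ⇒ convergent index 7
k=0  a_k=14  p_k/q_k = 14/1
…
k=5  a_k=5  p_k/q_k = 17539/1222
k=6  a_k=1  p_k/q_k = 20998/1463
k=7  a_k=2  p_k/q_k = 59535/4148
(x₁, y₁) = (59535, 4148);  59535² − 206·4148² = 1 ✓
n=2: (59535,4148)∘(59535,4148) = (59535·59535+206·4148·4148, 59535·4148+4148·59535) = (7088832449,493902360)
n=3: (7088832449,493902360)∘(59535,4148) = (59535·7088832449+206·4148·493902360, 59535·493902360+4148·7088832449) = (844067279642895,58808954001052)
n=4: (844067279642895,58808954001052)∘(59535,4148) = (59535·844067279642895+206·4148·58808954001052, 59535·58808954001052+4148·844067279642895) = (100503090979990675201,7002382152411359280)

59535 4148
7088832449 493902360
844067279642895 58808954001052
100503090979990675201 7002382152411359280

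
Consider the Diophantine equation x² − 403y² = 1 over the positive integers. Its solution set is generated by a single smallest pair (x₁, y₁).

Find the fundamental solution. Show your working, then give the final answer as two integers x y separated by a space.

669878 33369

d=403: √d = [20; 13,2,1,3,1,3,1,2,13,40] (ℓ=10, even), read p_9/q_9
step 0: (20, 1)  from 20·(1,0) + (0,1)
step 1: (261, 13)  from 13·(20,1) + (1,0)
…
step 8: (50147, 2498)  from 2·(17967,895) + (14213,708)
step 9: (669878, 33369)  from 13·(50147,2498) + (17967,895)
(x₁, y₁) = (669878, 33369);  669878² − 403·33369² = 1 ✓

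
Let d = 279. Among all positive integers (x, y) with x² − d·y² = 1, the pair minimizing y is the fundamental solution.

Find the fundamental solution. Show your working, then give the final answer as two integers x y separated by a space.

1520 91

√279 = [16; 1,2,2,1,2,2,1,32, …], period ℓ=8 (even) → k=7
a_0=16:  p_0=16·1+0=16,  q_0=16·0+1=1
a_1=1:  p_1=1·16+1=17,  q_1=1·1+0=1
a_2=2:  p_2=2·17+16=50,  q_2=2·1+1=3
a_3=2:  p_3=2·50+17=117,  q_3=2·3+1=7
…
a_6=2:  p_6=2·451+167=1069,  q_6=2·27+10=64
a_7=1:  p_7=1·1069+451=1520,  q_7=1·64+27=91
→ (1520, 91).  Check: 1520²=2310400, 279·91²=2310399, difference 1.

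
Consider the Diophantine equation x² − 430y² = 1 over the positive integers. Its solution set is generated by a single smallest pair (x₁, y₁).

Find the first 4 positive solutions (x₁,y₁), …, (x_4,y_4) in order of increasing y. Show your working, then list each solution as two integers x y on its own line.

√430 → a₀=20, period (1,2,1,3,1,…,2,1,40); ℓ=14 even so k=13
a_0=20:  p_0=20·1+0=20,  q_0=20·0+1=1
…
a_2=2:  p_2=2·21+20=62,  q_2=2·1+1=3
a_3=1:  p_3=1·62+21=83,  q_3=1·3+1=4
a_4=3:  p_4=3·83+62=311,  q_4=3·4+3=15
a_5=1:  p_5=1·311+83=394,  q_5=1·15+4=19
…
a_7=8:  p_7=8·2675+394=21794,  q_7=8·129+19=1051
a_8=6:  p_8=6·21794+2675=133439,  q_8=6·1051+129=6435
…
a_11=1:  p_11=1·599138+155233=754371,  q_11=1·28893+7486=36379
a_12=2:  p_12=2·754371+599138=2107880,  q_12=2·36379+28893=101651
a_13=1:  p_13=1·2107880+754371=2862251,  q_13=1·101651+36379=138030
→ (2862251, 138030).  Check: 2862251²=8192480787001, 430·138030²=8192480787000, difference 1.
k=2:  x_2 = 2862251·2862251+430·138030·138030 = 16384961574001,  y_2 = 2862251·138030+138030·2862251 = 790153011060
k=3:  x_3 = 2862251·16384961574001+430·138030·790153011060 = 93795745300289010251,  y_3 = 2862251·790153011060+138030·16384961574001 = 4523232492118854090
k=4:  x_4 = 2862251·93795745300289010251+430·138030·4523232492118854090 = 536933931562978654798296001,  y_4 = 2862251·4523232492118854090+138030·93795745300289010251 = 25893253447598574322902120

2862251 138030
16384961574001 790153011060
93795745300289010251 4523232492118854090
536933931562978654798296001 25893253447598574322902120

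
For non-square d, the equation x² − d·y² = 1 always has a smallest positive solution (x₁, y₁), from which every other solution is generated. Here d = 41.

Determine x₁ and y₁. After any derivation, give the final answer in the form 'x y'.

√41 → a₀=6, period (2,2,12); ℓ=3 odd so k=5
i=0: a=6 ⇒ p=6, q=1
i=1: a=2 ⇒ p=13, q=2
…
i=3: a=12 ⇒ p=397, q=62
i=4: a=2 ⇒ p=826, q=129
i=5: a=2 ⇒ p=2049, q=320
→ (2049, 320).  Check: 2049²=4198401, 41·320²=4198400, difference 1.

2049 320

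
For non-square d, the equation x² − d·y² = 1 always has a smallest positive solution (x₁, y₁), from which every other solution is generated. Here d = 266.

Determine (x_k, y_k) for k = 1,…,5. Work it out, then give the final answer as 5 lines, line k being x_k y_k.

685 42
938449 57540
1285674445 78829758
1761373051201 107996710920
2413079794470925 147955415130642

[16; 3,4,3,32] for √266; ℓ=4 ⇒ convergent index 3
k=0  a_k=16  p_k/q_k = 16/1
…
k=2  a_k=4  p_k/q_k = 212/13
k=3  a_k=3  p_k/q_k = 685/42
fundamental: x₁=685, y₁=42  (since 469225 − 266·1764 = 1)
(x_2, y_2) = (685·685 + 266·42·42, 685·42 + 42·685) = (938449, 57540)
(x_3, y_3) = (685·938449 + 266·42·57540, 685·57540 + 42·938449) = (1285674445, 78829758)
(x_4, y_4) = (685·1285674445 + 266·42·78829758, 685·78829758 + 42·1285674445) = (1761373051201, 107996710920)
(x_5, y_5) = (685·1761373051201 + 266·42·107996710920, 685·107996710920 + 42·1761373051201) = (2413079794470925, 147955415130642)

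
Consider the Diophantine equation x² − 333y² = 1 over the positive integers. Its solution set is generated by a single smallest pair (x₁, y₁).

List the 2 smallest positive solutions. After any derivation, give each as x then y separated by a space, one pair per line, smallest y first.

[18; 4,36] for √333; ℓ=2 ⇒ convergent index 1
k=0  a_k=18  p_k/q_k = 18/1
k=1  a_k=4  p_k/q_k = 73/4
→ (73, 4).  Check: 73²=5329, 333·4²=5328, difference 1.
(73+4√333)^2 = 10657 + 584√333

73 4
10657 584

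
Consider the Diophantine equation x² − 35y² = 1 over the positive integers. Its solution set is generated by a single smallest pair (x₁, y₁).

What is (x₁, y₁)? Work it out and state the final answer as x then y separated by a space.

6 1

√35 → a₀=5, period (1,10); ℓ=2 even so k=1
i=0: a=5 ⇒ p=5, q=1
i=1: a=1 ⇒ p=6, q=1
(x₁, y₁) = (6, 1);  6² − 35·1² = 1 ✓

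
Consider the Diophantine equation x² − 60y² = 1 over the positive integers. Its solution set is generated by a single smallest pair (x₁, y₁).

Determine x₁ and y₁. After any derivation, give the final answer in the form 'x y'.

31 4

d=60: √d = [7; 1,2,1,14] (ℓ=4, even), read p_3/q_3
k=0  a_k=7  p_k/q_k = 7/1
…
k=2  a_k=2  p_k/q_k = 23/3
k=3  a_k=1  p_k/q_k = 31/4
fundamental: x₁=31, y₁=4  (since 961 − 60·16 = 1)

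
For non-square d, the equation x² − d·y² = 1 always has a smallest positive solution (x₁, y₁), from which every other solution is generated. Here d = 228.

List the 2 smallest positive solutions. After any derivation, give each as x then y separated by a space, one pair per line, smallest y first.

151 10
45601 3020

[15; 10,30] for √228; ℓ=2 ⇒ convergent index 1
step 0: (15, 1)  from 15·(1,0) + (0,1)
step 1: (151, 10)  from 10·(15,1) + (1,0)
(x₁, y₁) = (151, 10);  151² − 228·10² = 1 ✓
(x_2, y_2) = (151·151 + 228·10·10, 151·10 + 10·151) = (45601, 3020)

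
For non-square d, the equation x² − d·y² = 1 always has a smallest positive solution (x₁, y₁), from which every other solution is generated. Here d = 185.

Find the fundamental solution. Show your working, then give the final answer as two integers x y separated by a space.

√185 → a₀=13, period (1,1,1,1,26); ℓ=5 odd so k=9
k=0  a_k=13  p_k/q_k = 13/1
k=1  a_k=1  p_k/q_k = 14/1
k=2  a_k=1  p_k/q_k = 27/2
k=3  a_k=1  p_k/q_k = 41/3
…
k=5  a_k=26  p_k/q_k = 1809/133
…
k=8  a_k=1  p_k/q_k = 5563/409
k=9  a_k=1  p_k/q_k = 9249/680
fundamental: x₁=9249, y₁=680  (since 85544001 − 185·462400 = 1)

9249 680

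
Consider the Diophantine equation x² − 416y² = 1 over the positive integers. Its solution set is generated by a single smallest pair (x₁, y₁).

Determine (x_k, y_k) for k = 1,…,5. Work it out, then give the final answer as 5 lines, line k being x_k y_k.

[20; 2,1,1,9,1,1,2,40] for √416; ℓ=8 ⇒ convergent index 7
i=0: a=20 ⇒ p=20, q=1
…
i=6: a=1 ⇒ p=2060, q=101
i=7: a=2 ⇒ p=5201, q=255
fundamental: x₁=5201, y₁=255  (since 27050401 − 416·65025 = 1)
k=2:  x_2 = 5201·5201+416·255·255 = 54100801,  y_2 = 5201·255+255·5201 = 2652510
k=3:  x_3 = 5201·54100801+416·255·2652510 = 562756526801,  y_3 = 5201·2652510+255·54100801 = 27591408765
k=4:  x_4 = 5201·562756526801+416·255·27591408765 = 5853793337683201,  y_4 = 5201·27591408765+255·562756526801 = 287005831321020
k=5:  x_5 = 5201·5853793337683201+416·255·287005831321020 = 60891157735824130001,  y_5 = 5201·287005831321020+255·5853793337683201 = 2985434629809841275

5201 255
54100801 2652510
562756526801 27591408765
5853793337683201 287005831321020
60891157735824130001 2985434629809841275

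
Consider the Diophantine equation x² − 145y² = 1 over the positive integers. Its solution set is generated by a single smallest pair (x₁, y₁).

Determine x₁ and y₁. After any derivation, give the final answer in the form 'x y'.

289 24

[12; 24] for √145; ℓ=1 ⇒ convergent index 1
i=0: a=12 ⇒ p=12, q=1
i=1: a=24 ⇒ p=289, q=24
fundamental: x₁=289, y₁=24  (since 83521 − 145·576 = 1)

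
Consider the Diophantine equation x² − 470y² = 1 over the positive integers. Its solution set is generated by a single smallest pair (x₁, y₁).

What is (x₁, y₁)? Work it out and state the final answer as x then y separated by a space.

√470 → a₀=21, period (1,2,8,2,1,42); ℓ=6 even so k=5
i=0: a=21 ⇒ p=21, q=1
…
i=2: a=2 ⇒ p=65, q=3
i=3: a=8 ⇒ p=542, q=25
i=4: a=2 ⇒ p=1149, q=53
i=5: a=1 ⇒ p=1691, q=78
→ (1691, 78).  Check: 1691²=2859481, 470·78²=2859480, difference 1.

1691 78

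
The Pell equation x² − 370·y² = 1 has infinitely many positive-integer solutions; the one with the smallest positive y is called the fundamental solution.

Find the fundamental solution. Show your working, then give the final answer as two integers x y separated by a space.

213859 11118

√370 = [19; 4,4,38, …], period ℓ=3 (odd) → k=5
a_0=19:  p_0=19·1+0=19,  q_0=19·0+1=1
a_1=4:  p_1=4·19+1=77,  q_1=4·1+0=4
a_2=4:  p_2=4·77+19=327,  q_2=4·4+1=17
a_3=38:  p_3=38·327+77=12503,  q_3=38·17+4=650
a_4=4:  p_4=4·12503+327=50339,  q_4=4·650+17=2617
a_5=4:  p_5=4·50339+12503=213859,  q_5=4·2617+650=11118
(x₁, y₁) = (213859, 11118);  213859² − 370·11118² = 1 ✓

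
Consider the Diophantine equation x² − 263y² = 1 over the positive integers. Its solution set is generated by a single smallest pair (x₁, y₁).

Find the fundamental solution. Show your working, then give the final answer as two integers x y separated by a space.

[16; 4,1,1,1,1,15,1,1,1,1,4,32] for √263; ℓ=12 ⇒ convergent index 11
k=0  a_k=16  p_k/q_k = 16/1
k=1  a_k=4  p_k/q_k = 65/4
k=2  a_k=1  p_k/q_k = 81/5
k=3  a_k=1  p_k/q_k = 146/9
…
k=9  a_k=1  p_k/q_k = 18212/1123
k=10  a_k=1  p_k/q_k = 30229/1864
k=11  a_k=4  p_k/q_k = 139128/8579
→ (139128, 8579).  Check: 139128²=19356600384, 263·8579²=19356600383, difference 1.

139128 8579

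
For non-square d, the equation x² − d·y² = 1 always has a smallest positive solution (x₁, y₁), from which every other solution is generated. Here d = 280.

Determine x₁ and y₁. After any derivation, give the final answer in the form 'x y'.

251 15

√280 → a₀=16, period (1,2,1,2,1,32); ℓ=6 even so k=5
a_0=16:  p_0=16·1+0=16,  q_0=16·0+1=1
a_1=1:  p_1=1·16+1=17,  q_1=1·1+0=1
a_2=2:  p_2=2·17+16=50,  q_2=2·1+1=3
a_3=1:  p_3=1·50+17=67,  q_3=1·3+1=4
a_4=2:  p_4=2·67+50=184,  q_4=2·4+3=11
a_5=1:  p_5=1·184+67=251,  q_5=1·11+4=15
fundamental: x₁=251, y₁=15  (since 63001 − 280·225 = 1)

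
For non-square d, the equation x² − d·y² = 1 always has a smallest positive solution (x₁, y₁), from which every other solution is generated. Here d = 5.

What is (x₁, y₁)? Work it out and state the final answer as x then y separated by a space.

√5 → a₀=2, period (4); ℓ=1 odd so k=1
k=0  a_k=2  p_k/q_k = 2/1
k=1  a_k=4  p_k/q_k = 9/4
→ (9, 4).  Check: 9²=81, 5·4²=80, difference 1.

9 4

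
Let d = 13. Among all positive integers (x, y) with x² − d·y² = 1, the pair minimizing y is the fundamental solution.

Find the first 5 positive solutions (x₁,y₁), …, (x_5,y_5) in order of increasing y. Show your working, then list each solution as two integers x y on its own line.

[3; 1,1,1,1,6] for √13; ℓ=5 ⇒ convergent index 9
a_0=3:  p_0=3·1+0=3,  q_0=3·0+1=1
…
a_2=1:  p_2=1·4+3=7,  q_2=1·1+1=2
a_3=1:  p_3=1·7+4=11,  q_3=1·2+1=3
…
a_5=6:  p_5=6·18+11=119,  q_5=6·5+3=33
a_6=1:  p_6=1·119+18=137,  q_6=1·33+5=38
…
a_8=1:  p_8=1·256+137=393,  q_8=1·71+38=109
a_9=1:  p_9=1·393+256=649,  q_9=1·109+71=180
fundamental: x₁=649, y₁=180  (since 421201 − 13·32400 = 1)
k=2:  x_2 = 649·649+13·180·180 = 842401,  y_2 = 649·180+180·649 = 233640
k=3:  x_3 = 649·842401+13·180·233640 = 1093435849,  y_3 = 649·233640+180·842401 = 303264540
k=4:  x_4 = 649·1093435849+13·180·303264540 = 1419278889601,  y_4 = 649·303264540+180·1093435849 = 393637139280
k=5:  x_5 = 649·1419278889601+13·180·393637139280 = 1842222905266249,  y_5 = 649·393637139280+180·1419278889601 = 510940703520900

649 180
842401 233640
1093435849 303264540
1419278889601 393637139280
1842222905266249 510940703520900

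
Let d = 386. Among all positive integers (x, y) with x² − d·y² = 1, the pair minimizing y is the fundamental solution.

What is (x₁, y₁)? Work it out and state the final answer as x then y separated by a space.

√386 → a₀=19, period (1,1,1,4,1,18,1,4,1,1,1,38); ℓ=12 even so k=11
i=0: a=19 ⇒ p=19, q=1
i=1: a=1 ⇒ p=20, q=1
i=2: a=1 ⇒ p=39, q=2
…
i=7: a=1 ⇒ p=6621, q=337
i=8: a=4 ⇒ p=32771, q=1668
…
i=10: a=1 ⇒ p=72163, q=3673
i=11: a=1 ⇒ p=111555, q=5678
fundamental: x₁=111555, y₁=5678  (since 12444518025 − 386·32239684 = 1)

111555 5678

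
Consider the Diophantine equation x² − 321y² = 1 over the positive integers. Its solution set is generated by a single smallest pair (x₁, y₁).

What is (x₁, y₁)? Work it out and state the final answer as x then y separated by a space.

√321 = [17; 1,10,1,34, …], period ℓ=4 (even) → k=3
a_0=17:  p_0=17·1+0=17,  q_0=17·0+1=1
…
a_2=10:  p_2=10·18+17=197,  q_2=10·1+1=11
a_3=1:  p_3=1·197+18=215,  q_3=1·11+1=12
(x₁, y₁) = (215, 12);  215² − 321·12² = 1 ✓

215 12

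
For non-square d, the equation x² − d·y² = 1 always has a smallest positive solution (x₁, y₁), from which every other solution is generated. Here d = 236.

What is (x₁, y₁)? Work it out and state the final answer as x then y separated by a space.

d=236: √d = [15; 2,1,3,5,1,6,1,5,3,1,2,30] (ℓ=12, even), read p_11/q_11
step 0: (15, 1)  from 15·(1,0) + (0,1)
…
step 10: (203535, 13249)  from 1·(154729,10072) + (48806,3177)
step 11: (561799, 36570)  from 2·(203535,13249) + (154729,10072)
(x₁, y₁) = (561799, 36570);  561799² − 236·36570² = 1 ✓

561799 36570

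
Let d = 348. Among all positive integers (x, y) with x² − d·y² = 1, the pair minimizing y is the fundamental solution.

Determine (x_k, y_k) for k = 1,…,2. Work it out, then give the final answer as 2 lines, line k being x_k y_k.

1567 84
4910977 263256

d=348: √d = [18; 1,1,1,8,1,1,1,36] (ℓ=8, even), read p_7/q_7
i=0: a=18 ⇒ p=18, q=1
…
i=2: a=1 ⇒ p=37, q=2
…
i=6: a=1 ⇒ p=1026, q=55
i=7: a=1 ⇒ p=1567, q=84
(x₁, y₁) = (1567, 84);  1567² − 348·84² = 1 ✓
(x_2, y_2) = (1567·1567 + 348·84·84, 1567·84 + 84·1567) = (4910977, 263256)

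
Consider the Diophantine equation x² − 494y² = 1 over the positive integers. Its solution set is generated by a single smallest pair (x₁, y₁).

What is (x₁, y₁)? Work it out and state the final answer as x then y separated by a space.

d=494: √d = [22; 4,2,2,1,2,1,2,2,4,44] (ℓ=10, even), read p_9/q_9
step 0: (22, 1)  from 22·(1,0) + (0,1)
…
step 6: (2556, 115)  from 1·(1867,84) + (689,31)
…
step 8: (16514, 743)  from 2·(6979,314) + (2556,115)
step 9: (73035, 3286)  from 4·(16514,743) + (6979,314)
(x₁, y₁) = (73035, 3286);  73035² − 494·3286² = 1 ✓

73035 3286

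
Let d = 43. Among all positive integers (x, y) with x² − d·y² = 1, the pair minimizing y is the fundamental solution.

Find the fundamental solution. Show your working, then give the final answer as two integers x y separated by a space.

3482 531

d=43: √d = [6; 1,1,3,1,5,1,3,1,1,12] (ℓ=10, even), read p_9/q_9
i=0: a=6 ⇒ p=6, q=1
…
i=4: a=1 ⇒ p=59, q=9
…
i=7: a=3 ⇒ p=1541, q=235
i=8: a=1 ⇒ p=1941, q=296
i=9: a=1 ⇒ p=3482, q=531
→ (3482, 531).  Check: 3482²=12124324, 43·531²=12124323, difference 1.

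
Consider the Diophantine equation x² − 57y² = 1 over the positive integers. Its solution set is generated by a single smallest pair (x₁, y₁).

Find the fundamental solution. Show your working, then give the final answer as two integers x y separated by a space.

151 20

√57 → a₀=7, period (1,1,4,1,1,14); ℓ=6 even so k=5
i=0: a=7 ⇒ p=7, q=1
i=1: a=1 ⇒ p=8, q=1
…
i=3: a=4 ⇒ p=68, q=9
i=4: a=1 ⇒ p=83, q=11
i=5: a=1 ⇒ p=151, q=20
→ (151, 20).  Check: 151²=22801, 57·20²=22800, difference 1.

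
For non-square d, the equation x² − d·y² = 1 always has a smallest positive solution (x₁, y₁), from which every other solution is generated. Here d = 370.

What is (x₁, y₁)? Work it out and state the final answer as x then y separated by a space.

213859 11118

√370 = [19; 4,4,38, …], period ℓ=3 (odd) → k=5
k=0  a_k=19  p_k/q_k = 19/1
…
k=3  a_k=38  p_k/q_k = 12503/650
k=4  a_k=4  p_k/q_k = 50339/2617
k=5  a_k=4  p_k/q_k = 213859/11118
→ (213859, 11118).  Check: 213859²=45735671881, 370·11118²=45735671880, difference 1.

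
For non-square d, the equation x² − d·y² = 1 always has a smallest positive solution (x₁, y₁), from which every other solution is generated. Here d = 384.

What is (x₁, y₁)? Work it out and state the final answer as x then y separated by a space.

4801 245

√384 = [19; 1,1,2,9,2,1,1,38, …], period ℓ=8 (even) → k=7
a_0=19:  p_0=19·1+0=19,  q_0=19·0+1=1
a_1=1:  p_1=1·19+1=20,  q_1=1·1+0=1
a_2=1:  p_2=1·20+19=39,  q_2=1·1+1=2
a_3=2:  p_3=2·39+20=98,  q_3=2·2+1=5
a_4=9:  p_4=9·98+39=921,  q_4=9·5+2=47
…
a_6=1:  p_6=1·1940+921=2861,  q_6=1·99+47=146
a_7=1:  p_7=1·2861+1940=4801,  q_7=1·146+99=245
→ (4801, 245).  Check: 4801²=23049601, 384·245²=23049600, difference 1.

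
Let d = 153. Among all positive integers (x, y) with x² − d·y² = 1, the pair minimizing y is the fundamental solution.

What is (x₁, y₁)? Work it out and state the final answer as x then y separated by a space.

2177 176

[12; 2,1,2,2,2,1,2,24] for √153; ℓ=8 ⇒ convergent index 7
i=0: a=12 ⇒ p=12, q=1
i=1: a=2 ⇒ p=25, q=2
i=2: a=1 ⇒ p=37, q=3
i=3: a=2 ⇒ p=99, q=8
…
i=5: a=2 ⇒ p=569, q=46
i=6: a=1 ⇒ p=804, q=65
i=7: a=2 ⇒ p=2177, q=176
(x₁, y₁) = (2177, 176);  2177² − 153·176² = 1 ✓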